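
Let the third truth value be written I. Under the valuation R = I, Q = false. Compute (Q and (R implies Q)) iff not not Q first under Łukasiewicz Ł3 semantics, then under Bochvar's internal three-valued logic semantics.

true; I

In Łukasiewicz Ł3: R implies Q = I implies false = I  [min(1, 1−½+0)]
Q and (R implies Q) = false and I = false
not Q = not false = true
not not Q = not true = false
(Q and (R implies Q)) iff not not Q = false iff false = true
In Bochvar's internal three-valued logic: R implies Q = I implies false = I
Q and (R implies Q) = false and I = I
not Q = not false = true
not not Q = not true = false
(Q and (R implies Q)) iff not not Q = I iff false = I
They differ because Łukasiewicz Ł3 and Bochvar's internal three-valued logic treat I differently under the binary connectives.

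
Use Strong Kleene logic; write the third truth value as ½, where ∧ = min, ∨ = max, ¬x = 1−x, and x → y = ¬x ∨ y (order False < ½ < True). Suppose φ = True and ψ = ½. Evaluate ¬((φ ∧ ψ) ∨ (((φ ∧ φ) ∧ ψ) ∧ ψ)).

φ ∧ ψ = True ∧ ½ = ½
φ ∧ φ = True ∧ True = True
(φ ∧ φ) ∧ ψ = True ∧ ½ = ½
((φ ∧ φ) ∧ ψ) ∧ ψ = ½ ∧ ½ = ½
(φ ∧ ψ) ∨ (((φ ∧ φ) ∧ ψ) ∧ ψ) = ½ ∨ ½ = ½
¬((φ ∧ ψ) ∨ (((φ ∧ φ) ∧ ψ) ∧ ψ)) = ¬½ = ½

½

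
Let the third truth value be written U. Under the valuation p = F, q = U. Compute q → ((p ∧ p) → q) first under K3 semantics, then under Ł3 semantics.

T; T

In K3: p ∧ p = F ∧ F = F
(p ∧ p) → q = F → U = T
q → ((p ∧ p) → q) = U → T = T
In Ł3: p ∧ p = F ∧ F = F
(p ∧ p) → q = F → U = T  [min(1, 1−0+½)]
q → ((p ∧ p) → q) = U → T = T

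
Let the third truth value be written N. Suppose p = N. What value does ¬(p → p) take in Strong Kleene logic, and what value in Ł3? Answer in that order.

N; F

In Strong Kleene logic: p → p = N → N = N  [¬N ∨ N]
¬(p → p) = ¬N = N
In Ł3: p → p = N → N = T  [min(1, 1−½+½)]
¬(p → p) = ¬T = F
They differ because Strong Kleene logic and Ł3 treat N differently under implication.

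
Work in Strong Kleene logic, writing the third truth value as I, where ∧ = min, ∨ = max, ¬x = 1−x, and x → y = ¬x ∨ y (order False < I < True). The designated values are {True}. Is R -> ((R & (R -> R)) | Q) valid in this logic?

No

Countermodel: R=I, Q=I gives I, which is not designated.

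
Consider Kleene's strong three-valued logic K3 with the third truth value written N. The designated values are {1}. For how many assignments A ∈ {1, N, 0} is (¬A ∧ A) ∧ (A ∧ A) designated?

A=1: 0 ·
A=N: N ·
A=0: 0 ·

0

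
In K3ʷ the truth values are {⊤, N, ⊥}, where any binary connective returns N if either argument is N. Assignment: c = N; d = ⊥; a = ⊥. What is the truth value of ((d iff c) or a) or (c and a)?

d iff c = ⊥ iff N = N
(d iff c) or a = N or ⊥ = N
c and a = N and ⊥ = N
((d iff c) or a) or (c and a) = N or N = N

N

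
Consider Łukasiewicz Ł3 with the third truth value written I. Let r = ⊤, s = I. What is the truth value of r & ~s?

I

~s = ~I = I
r & ~s = ⊤ & I = I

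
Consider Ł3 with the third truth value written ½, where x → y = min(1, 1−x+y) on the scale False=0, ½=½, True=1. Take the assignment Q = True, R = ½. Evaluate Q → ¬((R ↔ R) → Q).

False

R ↔ R = ½ ↔ ½ = True  [1 − |½−½|]
(R ↔ R) → Q = True → True = True
¬((R ↔ R) → Q) = ¬True = False
Q → ¬((R ↔ R) → Q) = True → False = False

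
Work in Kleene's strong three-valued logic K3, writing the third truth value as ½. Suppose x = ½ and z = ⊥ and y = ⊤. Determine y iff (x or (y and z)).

½

y and z = ⊤ and ⊥ = ⊥
x or (y and z) = ½ or ⊥ = ½
y iff (x or (y and z)) = ⊤ iff ½ = ½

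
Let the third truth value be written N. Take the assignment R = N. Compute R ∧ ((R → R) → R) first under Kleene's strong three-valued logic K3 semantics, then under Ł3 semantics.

In Kleene's strong three-valued logic K3: R → R = N → N = N  [¬N ∨ N]
(R → R) → R = N → N = N
R ∧ ((R → R) → R) = N ∧ N = N
In Ł3: R → R = N → N = true  [min(1, 1−½+½)]
(R → R) → R = true → N = N
R ∧ ((R → R) → R) = N ∧ N = N

N; N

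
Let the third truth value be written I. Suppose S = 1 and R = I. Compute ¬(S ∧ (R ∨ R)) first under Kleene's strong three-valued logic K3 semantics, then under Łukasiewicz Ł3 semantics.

I; I

In Kleene's strong three-valued logic K3: R ∨ R = I ∨ I = I
S ∧ (R ∨ R) = 1 ∧ I = I
¬(S ∧ (R ∨ R)) = ¬I = I
In Łukasiewicz Ł3: R ∨ R = I ∨ I = I
S ∧ (R ∨ R) = 1 ∧ I = I
¬(S ∧ (R ∨ R)) = ¬I = I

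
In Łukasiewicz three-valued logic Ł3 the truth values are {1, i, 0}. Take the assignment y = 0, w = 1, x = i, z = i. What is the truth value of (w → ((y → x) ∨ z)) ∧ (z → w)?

y → x = 0 → i = 1  [min(1, 1−0+½)]
(y → x) ∨ z = 1 ∨ i = 1
w → ((y → x) ∨ z) = 1 → 1 = 1
z → w = i → 1 = 1
(w → ((y → x) ∨ z)) ∧ (z → w) = 1 ∧ 1 = 1

1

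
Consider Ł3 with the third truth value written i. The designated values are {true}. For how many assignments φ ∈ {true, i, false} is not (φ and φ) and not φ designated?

φ=true: false ·
φ=i: i ·
φ=false: true ✓

1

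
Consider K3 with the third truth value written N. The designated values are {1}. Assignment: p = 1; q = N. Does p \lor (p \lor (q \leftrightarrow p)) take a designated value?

q \leftrightarrow p = N \leftrightarrow 1 = N
p \lor (q \leftrightarrow p) = 1 \lor N = 1
p \lor (p \lor (q \leftrightarrow p)) = 1 \lor 1 = 1
1 ∈ {1}.

Yes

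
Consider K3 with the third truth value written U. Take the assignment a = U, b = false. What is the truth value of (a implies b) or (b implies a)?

a implies b = U implies false = U
b implies a = false implies U = true
(a implies b) or (b implies a) = U or true = true

true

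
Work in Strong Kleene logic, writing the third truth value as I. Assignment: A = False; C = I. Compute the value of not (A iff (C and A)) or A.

C and A = I and False = False
A iff (C and A) = False iff False = True
not (A iff (C and A)) = not True = False
not (A iff (C and A)) or A = False or False = False

False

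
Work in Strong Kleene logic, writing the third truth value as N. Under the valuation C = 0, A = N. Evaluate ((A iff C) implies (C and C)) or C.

N

A iff C = N iff 0 = N
C and C = 0 and 0 = 0
(A iff C) implies (C and C) = N implies 0 = N
((A iff C) implies (C and C)) or C = N or 0 = N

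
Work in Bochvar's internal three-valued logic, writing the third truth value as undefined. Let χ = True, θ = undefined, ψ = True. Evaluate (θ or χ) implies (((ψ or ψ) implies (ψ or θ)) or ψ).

θ or χ = undefined or True = undefined
ψ or ψ = True or True = True
ψ or θ = True or undefined = undefined
(ψ or ψ) implies (ψ or θ) = True implies undefined = undefined  [any arg is the third value ⇒ result is the third value]
((ψ or ψ) implies (ψ or θ)) or ψ = undefined or True = undefined
(θ or χ) implies (((ψ or ψ) implies (ψ or θ)) or ψ) = undefined implies undefined = undefined

undefined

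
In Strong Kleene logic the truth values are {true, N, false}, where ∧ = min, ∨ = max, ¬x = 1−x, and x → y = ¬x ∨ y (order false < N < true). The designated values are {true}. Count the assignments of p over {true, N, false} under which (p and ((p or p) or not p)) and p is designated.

p=true: true ✓
p=N: N ·
p=false: false ·

1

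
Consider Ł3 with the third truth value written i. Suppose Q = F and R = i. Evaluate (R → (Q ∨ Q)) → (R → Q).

Q ∨ Q = F ∨ F = F
R → (Q ∨ Q) = i → F = i  [min(1, 1−½+0)]
R → Q = i → F = i
(R → (Q ∨ Q)) → (R → Q) = i → i = T

T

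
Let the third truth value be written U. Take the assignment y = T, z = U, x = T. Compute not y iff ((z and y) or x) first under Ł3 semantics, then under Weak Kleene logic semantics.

In Ł3: not y = not T = F
z and y = U and T = U
(z and y) or x = U or T = T
not y iff ((z and y) or x) = F iff T = F
In Weak Kleene logic: not y = not T = F
z and y = U and T = U
(z and y) or x = U or T = U
not y iff ((z and y) or x) = F iff U = U
They differ because Ł3 and Weak Kleene logic treat U differently under the binary connectives.

F; U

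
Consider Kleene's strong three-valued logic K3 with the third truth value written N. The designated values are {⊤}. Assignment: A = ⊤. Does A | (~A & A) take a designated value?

Yes

~A = ~⊤ = ⊥
~A & A = ⊥ & ⊤ = ⊥
A | (~A & A) = ⊤ | ⊥ = ⊤
⊤ ∈ {⊤}.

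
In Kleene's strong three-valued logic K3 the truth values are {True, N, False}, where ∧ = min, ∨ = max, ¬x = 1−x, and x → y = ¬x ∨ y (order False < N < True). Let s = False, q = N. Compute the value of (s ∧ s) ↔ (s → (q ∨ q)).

False

s ∧ s = False ∧ False = False
q ∨ q = N ∨ N = N
s → (q ∨ q) = False → N = True
(s ∧ s) ↔ (s → (q ∨ q)) = False ↔ True = False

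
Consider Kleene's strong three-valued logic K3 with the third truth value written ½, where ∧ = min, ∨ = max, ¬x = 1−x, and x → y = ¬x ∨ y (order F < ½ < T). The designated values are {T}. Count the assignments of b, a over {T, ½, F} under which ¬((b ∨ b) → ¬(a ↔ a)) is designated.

2

Designated under: (b=T, a=T); (b=T, a=F).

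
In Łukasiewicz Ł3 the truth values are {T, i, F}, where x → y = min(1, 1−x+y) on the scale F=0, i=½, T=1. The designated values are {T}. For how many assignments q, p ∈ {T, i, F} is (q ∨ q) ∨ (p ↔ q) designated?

Of the 9 assignments, 5 give a value in {T}.

5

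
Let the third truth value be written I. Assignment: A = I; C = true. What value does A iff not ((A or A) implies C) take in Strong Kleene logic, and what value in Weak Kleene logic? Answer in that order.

In Strong Kleene logic: A or A = I or I = I
(A or A) implies C = I implies true = true  [not I or true]
not ((A or A) implies C) = not true = false
A iff not ((A or A) implies C) = I iff false = I
In Weak Kleene logic: A or A = I or I = I
(A or A) implies C = I implies true = I
not ((A or A) implies C) = not I = I
A iff not ((A or A) implies C) = I iff I = I

I; I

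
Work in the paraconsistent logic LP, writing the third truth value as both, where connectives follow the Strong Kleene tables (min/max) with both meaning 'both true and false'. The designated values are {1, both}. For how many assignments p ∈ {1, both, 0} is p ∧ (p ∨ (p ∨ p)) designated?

p=1: 1 ✓
p=both: both ✓
p=0: 0 ·

2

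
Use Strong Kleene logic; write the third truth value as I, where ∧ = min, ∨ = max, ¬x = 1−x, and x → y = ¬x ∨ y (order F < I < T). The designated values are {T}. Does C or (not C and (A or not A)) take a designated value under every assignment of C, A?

Countermodel: C=I, A=T gives I, which is not designated.

No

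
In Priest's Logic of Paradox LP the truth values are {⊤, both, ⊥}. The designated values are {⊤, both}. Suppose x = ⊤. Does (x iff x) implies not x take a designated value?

x iff x = ⊤ iff ⊤ = ⊤
not x = not ⊤ = ⊥
(x iff x) implies not x = ⊤ implies ⊥ = ⊥
⊥ ∉ {⊤, both}.

No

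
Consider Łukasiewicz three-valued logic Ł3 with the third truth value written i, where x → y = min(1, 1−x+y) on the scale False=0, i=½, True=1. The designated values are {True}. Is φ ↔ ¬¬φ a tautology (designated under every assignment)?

Every assignment of φ over {True, i, False} gives a value in {True}.
In particular, with φ=i: φ ↔ ¬¬φ = True.

Yes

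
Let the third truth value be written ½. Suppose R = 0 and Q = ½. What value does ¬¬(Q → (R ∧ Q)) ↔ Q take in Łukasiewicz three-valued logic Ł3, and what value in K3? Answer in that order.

1; ½

In Łukasiewicz three-valued logic Ł3: R ∧ Q = 0 ∧ ½ = 0
Q → (R ∧ Q) = ½ → 0 = ½  [min(1, 1−½+0)]
¬(Q → (R ∧ Q)) = ¬½ = ½
¬¬(Q → (R ∧ Q)) = ¬½ = ½
¬¬(Q → (R ∧ Q)) ↔ Q = ½ ↔ ½ = 1
In K3: R ∧ Q = 0 ∧ ½ = 0
Q → (R ∧ Q) = ½ → 0 = ½  [¬½ ∨ 0]
¬(Q → (R ∧ Q)) = ¬½ = ½
¬¬(Q → (R ∧ Q)) = ¬½ = ½
¬¬(Q → (R ∧ Q)) ↔ Q = ½ ↔ ½ = ½
They differ because Łukasiewicz three-valued logic Ł3 and K3 treat ½ differently under implication.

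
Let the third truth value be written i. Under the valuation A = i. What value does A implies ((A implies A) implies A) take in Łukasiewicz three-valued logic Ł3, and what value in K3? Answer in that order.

1; i

In Łukasiewicz three-valued logic Ł3: A implies A = i implies i = 1  [min(1, 1−½+½)]
(A implies A) implies A = 1 implies i = i
A implies ((A implies A) implies A) = i implies i = 1
In K3: A implies A = i implies i = i  [not i or i]
(A implies A) implies A = i implies i = i
A implies ((A implies A) implies A) = i implies i = i
They differ because Łukasiewicz three-valued logic Ł3 and K3 treat i differently under implication.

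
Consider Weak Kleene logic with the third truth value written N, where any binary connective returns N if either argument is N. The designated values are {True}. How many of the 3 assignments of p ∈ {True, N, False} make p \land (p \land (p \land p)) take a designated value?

p=True: True ✓
p=N: N ·
p=False: False ·

1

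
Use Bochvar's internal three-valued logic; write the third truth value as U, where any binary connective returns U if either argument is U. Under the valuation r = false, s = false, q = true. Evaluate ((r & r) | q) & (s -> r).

true

r & r = false & false = false
(r & r) | q = false | true = true
s -> r = false -> false = true
((r & r) | q) & (s -> r) = true & true = true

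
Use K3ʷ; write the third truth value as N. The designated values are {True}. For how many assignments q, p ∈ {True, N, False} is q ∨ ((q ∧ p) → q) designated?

Designated under: (q=True, p=True); (q=True, p=False); (q=False, p=True); (q=False, p=False).

4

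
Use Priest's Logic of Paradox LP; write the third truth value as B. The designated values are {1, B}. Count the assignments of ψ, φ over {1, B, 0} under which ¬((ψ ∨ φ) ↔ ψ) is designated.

Of the 9 assignments, 5 give a value in {1, B}.

5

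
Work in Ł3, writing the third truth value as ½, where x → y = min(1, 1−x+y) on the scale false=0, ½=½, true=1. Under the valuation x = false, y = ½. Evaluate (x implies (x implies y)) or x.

x implies y = false implies ½ = true  [min(1, 1−0+½)]
x implies (x implies y) = false implies true = true
(x implies (x implies y)) or x = true or false = true

true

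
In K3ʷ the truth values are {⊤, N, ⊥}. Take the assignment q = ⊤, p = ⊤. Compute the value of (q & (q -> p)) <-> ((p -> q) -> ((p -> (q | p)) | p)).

q -> p = ⊤ -> ⊤ = ⊤
q & (q -> p) = ⊤ & ⊤ = ⊤
p -> q = ⊤ -> ⊤ = ⊤
q | p = ⊤ | ⊤ = ⊤
p -> (q | p) = ⊤ -> ⊤ = ⊤
(p -> (q | p)) | p = ⊤ | ⊤ = ⊤
(p -> q) -> ((p -> (q | p)) | p) = ⊤ -> ⊤ = ⊤
(q & (q -> p)) <-> ((p -> q) -> ((p -> (q | p)) | p)) = ⊤ <-> ⊤ = ⊤

⊤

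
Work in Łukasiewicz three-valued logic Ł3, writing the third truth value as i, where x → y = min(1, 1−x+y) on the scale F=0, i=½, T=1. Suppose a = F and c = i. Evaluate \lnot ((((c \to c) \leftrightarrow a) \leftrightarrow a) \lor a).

c \to c = i \to i = T  [min(1, 1−½+½)]
(c \to c) \leftrightarrow a = T \leftrightarrow F = F
((c \to c) \leftrightarrow a) \leftrightarrow a = F \leftrightarrow F = T
(((c \to c) \leftrightarrow a) \leftrightarrow a) \lor a = T \lor F = T
\lnot ((((c \to c) \leftrightarrow a) \leftrightarrow a) \lor a) = \lnot T = F

F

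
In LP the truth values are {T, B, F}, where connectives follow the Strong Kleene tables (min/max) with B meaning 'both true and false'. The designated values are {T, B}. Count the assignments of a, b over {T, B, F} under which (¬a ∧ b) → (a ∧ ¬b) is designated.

8

Of the 9 assignments, 8 give a value in {T, B}.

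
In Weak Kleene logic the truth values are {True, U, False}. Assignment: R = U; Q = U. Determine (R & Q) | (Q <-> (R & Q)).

R & Q = U & U = U
R & Q = U & U = U
Q <-> (R & Q) = U <-> U = U
(R & Q) | (Q <-> (R & Q)) = U | U = U

U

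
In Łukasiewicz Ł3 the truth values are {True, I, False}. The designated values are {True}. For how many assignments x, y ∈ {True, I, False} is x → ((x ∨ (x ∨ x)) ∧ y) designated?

Of the 9 assignments, 6 give a value in {True}.

6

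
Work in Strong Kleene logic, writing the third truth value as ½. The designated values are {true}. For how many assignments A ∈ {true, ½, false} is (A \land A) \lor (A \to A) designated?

A=true: true ✓
A=½: ½ ·
A=false: true ✓

2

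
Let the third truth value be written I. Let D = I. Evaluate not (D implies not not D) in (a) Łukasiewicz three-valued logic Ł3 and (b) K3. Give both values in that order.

0; I

In Łukasiewicz three-valued logic Ł3: not D = not I = I
not not D = not I = I
D implies not not D = I implies I = 1
not (D implies not not D) = not 1 = 0
In K3: not D = not I = I
not not D = not I = I
D implies not not D = I implies I = I  [not I or I]
not (D implies not not D) = not I = I
They differ because Łukasiewicz three-valued logic Ł3 and K3 treat I differently under implication.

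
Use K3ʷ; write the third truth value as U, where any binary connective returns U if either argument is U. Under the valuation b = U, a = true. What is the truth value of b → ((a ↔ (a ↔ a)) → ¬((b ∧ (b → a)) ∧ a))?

U

a ↔ a = true ↔ true = true
a ↔ (a ↔ a) = true ↔ true = true
b → a = U → true = U  [any arg is the third value ⇒ result is the third value]
b ∧ (b → a) = U ∧ U = U
(b ∧ (b → a)) ∧ a = U ∧ true = U
¬((b ∧ (b → a)) ∧ a) = ¬U = U
(a ↔ (a ↔ a)) → ¬((b ∧ (b → a)) ∧ a) = true → U = U
b → ((a ↔ (a ↔ a)) → ¬((b ∧ (b → a)) ∧ a)) = U → U = U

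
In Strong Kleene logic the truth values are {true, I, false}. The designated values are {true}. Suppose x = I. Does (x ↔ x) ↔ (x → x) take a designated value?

x ↔ x = I ↔ I = I
x → x = I → I = I  [¬I ∨ I]
(x ↔ x) ↔ (x → x) = I ↔ I = I
I ∉ {true}.

No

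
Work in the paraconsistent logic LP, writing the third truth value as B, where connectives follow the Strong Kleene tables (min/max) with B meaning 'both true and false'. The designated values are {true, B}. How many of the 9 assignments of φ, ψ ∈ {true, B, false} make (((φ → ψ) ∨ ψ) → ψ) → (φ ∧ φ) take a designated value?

8

Of the 9 assignments, 8 give a value in {true, B}.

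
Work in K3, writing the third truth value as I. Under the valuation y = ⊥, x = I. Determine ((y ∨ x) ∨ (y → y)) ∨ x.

y ∨ x = ⊥ ∨ I = I
y → y = ⊥ → ⊥ = ⊤
(y ∨ x) ∨ (y → y) = I ∨ ⊤ = ⊤
((y ∨ x) ∨ (y → y)) ∨ x = ⊤ ∨ I = ⊤

⊤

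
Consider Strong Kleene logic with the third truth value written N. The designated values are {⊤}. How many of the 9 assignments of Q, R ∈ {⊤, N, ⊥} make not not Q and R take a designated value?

Designated under: (Q=⊤, R=⊤).

1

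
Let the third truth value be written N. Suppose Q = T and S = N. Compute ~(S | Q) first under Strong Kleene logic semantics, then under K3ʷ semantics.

In Strong Kleene logic: S | Q = N | T = T
~(S | Q) = ~T = F
In K3ʷ: S | Q = N | T = N
~(S | Q) = ~N = N
They differ because Strong Kleene logic and K3ʷ treat N differently under the binary connectives.

F; N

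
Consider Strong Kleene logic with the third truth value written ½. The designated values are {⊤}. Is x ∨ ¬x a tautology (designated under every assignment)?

Countermodel: x=½ gives ½, which is not designated.

No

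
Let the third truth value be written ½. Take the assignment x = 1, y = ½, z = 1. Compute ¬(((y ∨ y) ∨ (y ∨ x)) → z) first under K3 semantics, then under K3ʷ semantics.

In K3: y ∨ y = ½ ∨ ½ = ½
y ∨ x = ½ ∨ 1 = 1
(y ∨ y) ∨ (y ∨ x) = ½ ∨ 1 = 1
((y ∨ y) ∨ (y ∨ x)) → z = 1 → 1 = 1
¬(((y ∨ y) ∨ (y ∨ x)) → z) = ¬1 = 0
In K3ʷ: y ∨ y = ½ ∨ ½ = ½
y ∨ x = ½ ∨ 1 = ½
(y ∨ y) ∨ (y ∨ x) = ½ ∨ ½ = ½
((y ∨ y) ∨ (y ∨ x)) → z = ½ → 1 = ½  [any arg is the third value ⇒ result is the third value]
¬(((y ∨ y) ∨ (y ∨ x)) → z) = ¬½ = ½
They differ because K3 and K3ʷ treat ½ differently under the binary connectives.

0; ½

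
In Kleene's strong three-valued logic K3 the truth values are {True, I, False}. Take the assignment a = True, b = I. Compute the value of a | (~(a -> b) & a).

a -> b = True -> I = I  [~True | I]
~(a -> b) = ~I = I
~(a -> b) & a = I & True = I
a | (~(a -> b) & a) = True | I = True

True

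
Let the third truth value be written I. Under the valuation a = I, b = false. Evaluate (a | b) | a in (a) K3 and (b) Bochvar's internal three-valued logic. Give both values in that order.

I; I

In K3: a | b = I | false = I
(a | b) | a = I | I = I
In Bochvar's internal three-valued logic: a | b = I | false = I
(a | b) | a = I | I = I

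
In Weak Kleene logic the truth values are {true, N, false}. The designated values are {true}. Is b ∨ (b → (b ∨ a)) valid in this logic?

No

Countermodel: b=true, a=N gives N, which is not designated.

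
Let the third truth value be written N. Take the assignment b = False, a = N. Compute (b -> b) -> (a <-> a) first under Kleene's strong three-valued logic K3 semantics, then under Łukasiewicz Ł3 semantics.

In Kleene's strong three-valued logic K3: b -> b = False -> False = True
a <-> a = N <-> N = N
(b -> b) -> (a <-> a) = True -> N = N
In Łukasiewicz Ł3: b -> b = False -> False = True
a <-> a = N <-> N = True
(b -> b) -> (a <-> a) = True -> True = True
They differ because Kleene's strong three-valued logic K3 and Łukasiewicz Ł3 treat N differently under implication.

N; True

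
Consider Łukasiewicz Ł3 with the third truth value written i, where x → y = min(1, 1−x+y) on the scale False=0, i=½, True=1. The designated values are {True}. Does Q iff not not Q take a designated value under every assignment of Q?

Yes

Every assignment of Q over {True, i, False} gives a value in {True}.
In particular, with Q=i: Q iff not not Q = True.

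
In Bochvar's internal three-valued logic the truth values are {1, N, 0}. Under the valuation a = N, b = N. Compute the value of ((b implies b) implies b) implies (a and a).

N

b implies b = N implies N = N  [any arg is the third value ⇒ result is the third value]
(b implies b) implies b = N implies N = N
a and a = N and N = N
((b implies b) implies b) implies (a and a) = N implies N = N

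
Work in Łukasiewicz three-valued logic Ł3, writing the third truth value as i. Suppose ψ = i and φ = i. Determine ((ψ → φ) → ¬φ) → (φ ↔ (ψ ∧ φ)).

ψ → φ = i → i = T  [min(1, 1−½+½)]
¬φ = ¬i = i
(ψ → φ) → ¬φ = T → i = i
ψ ∧ φ = i ∧ i = i
φ ↔ (ψ ∧ φ) = i ↔ i = T
((ψ → φ) → ¬φ) → (φ ↔ (ψ ∧ φ)) = i → T = T

T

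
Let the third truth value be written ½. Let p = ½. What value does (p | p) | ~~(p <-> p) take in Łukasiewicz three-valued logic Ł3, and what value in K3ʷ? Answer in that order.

True; ½

In Łukasiewicz three-valued logic Ł3: p | p = ½ | ½ = ½
p <-> p = ½ <-> ½ = True  [1 − |½−½|]
~(p <-> p) = ~True = False
~~(p <-> p) = ~False = True
(p | p) | ~~(p <-> p) = ½ | True = True
In K3ʷ: p | p = ½ | ½ = ½
p <-> p = ½ <-> ½ = ½
~(p <-> p) = ~½ = ½
~~(p <-> p) = ~½ = ½
(p | p) | ~~(p <-> p) = ½ | ½ = ½
They differ because Łukasiewicz three-valued logic Ł3 and K3ʷ treat ½ differently under the binary connectives.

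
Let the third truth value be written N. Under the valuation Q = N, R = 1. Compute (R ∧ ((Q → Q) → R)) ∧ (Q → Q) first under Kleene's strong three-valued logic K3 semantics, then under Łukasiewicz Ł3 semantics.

In Kleene's strong three-valued logic K3: Q → Q = N → N = N  [¬N ∨ N]
(Q → Q) → R = N → 1 = 1
R ∧ ((Q → Q) → R) = 1 ∧ 1 = 1
Q → Q = N → N = N
(R ∧ ((Q → Q) → R)) ∧ (Q → Q) = 1 ∧ N = N
In Łukasiewicz Ł3: Q → Q = N → N = 1
(Q → Q) → R = 1 → 1 = 1
R ∧ ((Q → Q) → R) = 1 ∧ 1 = 1
Q → Q = N → N = 1
(R ∧ ((Q → Q) → R)) ∧ (Q → Q) = 1 ∧ 1 = 1
They differ because Kleene's strong three-valued logic K3 and Łukasiewicz Ł3 treat N differently under implication.

N; 1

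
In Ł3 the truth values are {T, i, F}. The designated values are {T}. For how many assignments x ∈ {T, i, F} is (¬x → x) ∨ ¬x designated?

x=T: T ✓
x=i: T ✓
x=F: T ✓

3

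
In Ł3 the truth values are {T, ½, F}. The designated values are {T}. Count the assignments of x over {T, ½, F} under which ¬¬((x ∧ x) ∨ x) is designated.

1

x=T: T ✓
x=½: ½ ·
x=F: F ·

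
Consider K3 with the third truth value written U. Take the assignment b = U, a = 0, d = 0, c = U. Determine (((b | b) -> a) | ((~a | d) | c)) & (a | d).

0

b | b = U | U = U
(b | b) -> a = U -> 0 = U
~a = ~0 = 1
~a | d = 1 | 0 = 1
(~a | d) | c = 1 | U = 1
((b | b) -> a) | ((~a | d) | c) = U | 1 = 1
a | d = 0 | 0 = 0
(((b | b) -> a) | ((~a | d) | c)) & (a | d) = 1 & 0 = 0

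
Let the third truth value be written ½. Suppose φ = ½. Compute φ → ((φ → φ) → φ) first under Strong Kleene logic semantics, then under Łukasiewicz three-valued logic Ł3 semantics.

In Strong Kleene logic: φ → φ = ½ → ½ = ½  [¬½ ∨ ½]
(φ → φ) → φ = ½ → ½ = ½
φ → ((φ → φ) → φ) = ½ → ½ = ½
In Łukasiewicz three-valued logic Ł3: φ → φ = ½ → ½ = ⊤  [min(1, 1−½+½)]
(φ → φ) → φ = ⊤ → ½ = ½
φ → ((φ → φ) → φ) = ½ → ½ = ⊤
They differ because Strong Kleene logic and Łukasiewicz three-valued logic Ł3 treat ½ differently under implication.

½; ⊤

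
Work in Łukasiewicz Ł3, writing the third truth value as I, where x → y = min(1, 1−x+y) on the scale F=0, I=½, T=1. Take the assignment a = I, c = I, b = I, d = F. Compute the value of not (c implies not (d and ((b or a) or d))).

b or a = I or I = I
(b or a) or d = I or F = I
d and ((b or a) or d) = F and I = F
not (d and ((b or a) or d)) = not F = T
c implies not (d and ((b or a) or d)) = I implies T = T  [min(1, 1−½+1)]
not (c implies not (d and ((b or a) or d))) = not T = F

F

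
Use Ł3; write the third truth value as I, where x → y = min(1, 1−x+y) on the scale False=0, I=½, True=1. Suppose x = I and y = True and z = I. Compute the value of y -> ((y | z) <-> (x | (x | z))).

I

y | z = True | I = True
x | z = I | I = I
x | (x | z) = I | I = I
(y | z) <-> (x | (x | z)) = True <-> I = I  [1 − |1−½|]
y -> ((y | z) <-> (x | (x | z))) = True -> I = I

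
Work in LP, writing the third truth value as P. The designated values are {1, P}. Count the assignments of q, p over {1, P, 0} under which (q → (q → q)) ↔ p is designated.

Of the 9 assignments, 7 give a value in {1, P}.

7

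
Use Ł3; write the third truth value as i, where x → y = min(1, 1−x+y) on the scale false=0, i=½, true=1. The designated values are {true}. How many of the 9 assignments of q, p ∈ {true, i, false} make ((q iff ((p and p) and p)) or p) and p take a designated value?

Designated under: (q=true, p=true); (q=i, p=true); (q=false, p=true).

3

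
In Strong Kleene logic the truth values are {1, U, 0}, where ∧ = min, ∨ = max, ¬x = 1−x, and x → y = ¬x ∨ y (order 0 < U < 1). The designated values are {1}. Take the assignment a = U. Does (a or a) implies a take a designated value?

a or a = U or U = U
(a or a) implies a = U implies U = U  [not U or U]
U ∉ {1}.

No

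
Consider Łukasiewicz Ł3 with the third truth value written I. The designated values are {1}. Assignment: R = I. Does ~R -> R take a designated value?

Yes

~R = ~I = I
~R -> R = I -> I = 1  [min(1, 1−½+½)]
1 ∈ {1}.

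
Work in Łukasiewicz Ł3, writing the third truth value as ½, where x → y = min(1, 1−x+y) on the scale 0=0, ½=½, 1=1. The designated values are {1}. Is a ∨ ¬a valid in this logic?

Countermodel: a=½ gives ½, which is not designated.

No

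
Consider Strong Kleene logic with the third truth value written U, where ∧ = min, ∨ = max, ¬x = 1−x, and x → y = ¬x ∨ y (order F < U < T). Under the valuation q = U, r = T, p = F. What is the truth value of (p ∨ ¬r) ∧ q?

¬r = ¬T = F
p ∨ ¬r = F ∨ F = F
(p ∨ ¬r) ∧ q = F ∧ U = F

F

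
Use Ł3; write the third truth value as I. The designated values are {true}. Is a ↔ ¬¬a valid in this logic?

Every assignment of a over {true, I, false} gives a value in {true}.
In particular, with a=I: a ↔ ¬¬a = true.

Yes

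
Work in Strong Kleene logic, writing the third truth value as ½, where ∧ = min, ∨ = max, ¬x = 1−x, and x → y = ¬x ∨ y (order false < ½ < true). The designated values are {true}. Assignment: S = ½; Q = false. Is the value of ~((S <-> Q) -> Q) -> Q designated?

S <-> Q = ½ <-> false = ½
(S <-> Q) -> Q = ½ -> false = ½  [~½ | false]
~((S <-> Q) -> Q) = ~½ = ½
~((S <-> Q) -> Q) -> Q = ½ -> false = ½
½ ∉ {true}.

No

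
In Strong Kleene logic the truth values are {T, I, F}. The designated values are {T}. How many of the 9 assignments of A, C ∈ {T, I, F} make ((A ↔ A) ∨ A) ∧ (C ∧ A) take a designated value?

Designated under: (A=T, C=T).

1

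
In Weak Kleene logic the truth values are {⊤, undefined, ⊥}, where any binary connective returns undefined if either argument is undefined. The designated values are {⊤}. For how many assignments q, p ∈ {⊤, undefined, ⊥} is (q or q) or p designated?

Designated under: (q=⊤, p=⊤); (q=⊤, p=⊥); (q=⊥, p=⊤).

3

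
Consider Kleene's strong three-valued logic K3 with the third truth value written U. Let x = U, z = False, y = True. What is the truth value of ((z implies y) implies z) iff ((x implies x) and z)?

True

z implies y = False implies True = True
(z implies y) implies z = True implies False = False
x implies x = U implies U = U  [not U or U]
(x implies x) and z = U and False = False
((z implies y) implies z) iff ((x implies x) and z) = False iff False = True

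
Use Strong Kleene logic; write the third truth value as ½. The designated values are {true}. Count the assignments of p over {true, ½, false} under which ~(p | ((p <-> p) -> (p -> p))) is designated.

p=true: false ·
p=½: ½ ·
p=false: false ·

0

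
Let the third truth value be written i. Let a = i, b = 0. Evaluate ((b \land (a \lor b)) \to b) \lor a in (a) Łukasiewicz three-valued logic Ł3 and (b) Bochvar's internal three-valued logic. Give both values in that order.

In Łukasiewicz three-valued logic Ł3: a \lor b = i \lor 0 = i
b \land (a \lor b) = 0 \land i = 0
(b \land (a \lor b)) \to b = 0 \to 0 = 1
((b \land (a \lor b)) \to b) \lor a = 1 \lor i = 1
In Bochvar's internal three-valued logic: a \lor b = i \lor 0 = i
b \land (a \lor b) = 0 \land i = i
(b \land (a \lor b)) \to b = i \to 0 = i  [any arg is the third value ⇒ result is the third value]
((b \land (a \lor b)) \to b) \lor a = i \lor i = i
They differ because Łukasiewicz three-valued logic Ł3 and Bochvar's internal three-valued logic treat i differently under the binary connectives.

1; i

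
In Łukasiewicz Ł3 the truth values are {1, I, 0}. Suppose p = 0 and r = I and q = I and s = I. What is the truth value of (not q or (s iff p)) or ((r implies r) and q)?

I

not q = not I = I
s iff p = I iff 0 = I  [1 − |½−0|]
not q or (s iff p) = I or I = I
r implies r = I implies I = 1
(r implies r) and q = 1 and I = I
(not q or (s iff p)) or ((r implies r) and q) = I or I = I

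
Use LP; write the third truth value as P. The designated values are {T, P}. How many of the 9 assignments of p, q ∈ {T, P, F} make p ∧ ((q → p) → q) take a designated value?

Designated under: (p=T, q=T); (p=T, q=P); (p=P, q=T); (p=P, q=P).

4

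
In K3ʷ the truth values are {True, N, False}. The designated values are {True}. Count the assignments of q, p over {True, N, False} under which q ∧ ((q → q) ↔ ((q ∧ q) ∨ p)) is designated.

2

Designated under: (q=True, p=True); (q=True, p=False).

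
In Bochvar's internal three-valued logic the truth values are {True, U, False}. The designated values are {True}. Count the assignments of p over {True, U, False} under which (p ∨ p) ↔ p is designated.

p=True: True ✓
p=U: U ·
p=False: True ✓

2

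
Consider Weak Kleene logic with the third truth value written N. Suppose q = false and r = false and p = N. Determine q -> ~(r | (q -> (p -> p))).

p -> p = N -> N = N  [any arg is the third value ⇒ result is the third value]
q -> (p -> p) = false -> N = N
r | (q -> (p -> p)) = false | N = N
~(r | (q -> (p -> p))) = ~N = N
q -> ~(r | (q -> (p -> p))) = false -> N = N

N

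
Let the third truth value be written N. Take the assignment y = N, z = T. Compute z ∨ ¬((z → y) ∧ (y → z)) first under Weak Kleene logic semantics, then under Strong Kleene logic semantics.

N; T

In Weak Kleene logic: z → y = T → N = N  [any arg is the third value ⇒ result is the third value]
y → z = N → T = N
(z → y) ∧ (y → z) = N ∧ N = N
¬((z → y) ∧ (y → z)) = ¬N = N
z ∨ ¬((z → y) ∧ (y → z)) = T ∨ N = N
In Strong Kleene logic: z → y = T → N = N  [¬T ∨ N]
y → z = N → T = T
(z → y) ∧ (y → z) = N ∧ T = N
¬((z → y) ∧ (y → z)) = ¬N = N
z ∨ ¬((z → y) ∧ (y → z)) = T ∨ N = T
They differ because Weak Kleene logic and Strong Kleene logic treat N differently under the binary connectives.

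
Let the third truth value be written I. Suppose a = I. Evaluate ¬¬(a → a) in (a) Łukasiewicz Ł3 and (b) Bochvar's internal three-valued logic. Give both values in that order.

In Łukasiewicz Ł3: a → a = I → I = true  [min(1, 1−½+½)]
¬(a → a) = ¬true = false
¬¬(a → a) = ¬false = true
In Bochvar's internal three-valued logic: a → a = I → I = I  [any arg is the third value ⇒ result is the third value]
¬(a → a) = ¬I = I
¬¬(a → a) = ¬I = I
They differ because Łukasiewicz Ł3 and Bochvar's internal three-valued logic treat I differently under the binary connectives.

true; I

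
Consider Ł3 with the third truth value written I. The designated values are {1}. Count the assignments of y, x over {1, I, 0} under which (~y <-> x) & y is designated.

1

Designated under: (y=1, x=0).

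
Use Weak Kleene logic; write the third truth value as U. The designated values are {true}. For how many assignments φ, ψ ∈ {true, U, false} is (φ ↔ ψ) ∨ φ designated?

3

Designated under: (φ=true, ψ=true); (φ=true, ψ=false); (φ=false, ψ=false).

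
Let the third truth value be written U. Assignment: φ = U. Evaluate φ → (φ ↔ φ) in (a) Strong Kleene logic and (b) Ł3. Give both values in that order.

U; True

In Strong Kleene logic: φ ↔ φ = U ↔ U = U
φ → (φ ↔ φ) = U → U = U  [¬U ∨ U]
In Ł3: φ ↔ φ = U ↔ U = True  [1 − |½−½|]
φ → (φ ↔ φ) = U → True = True
They differ because Strong Kleene logic and Ł3 treat U differently under implication.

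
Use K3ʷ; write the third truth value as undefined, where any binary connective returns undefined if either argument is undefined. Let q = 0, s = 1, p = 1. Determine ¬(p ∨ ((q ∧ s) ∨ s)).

q ∧ s = 0 ∧ 1 = 0
(q ∧ s) ∨ s = 0 ∨ 1 = 1
p ∨ ((q ∧ s) ∨ s) = 1 ∨ 1 = 1
¬(p ∨ ((q ∧ s) ∨ s)) = ¬1 = 0

0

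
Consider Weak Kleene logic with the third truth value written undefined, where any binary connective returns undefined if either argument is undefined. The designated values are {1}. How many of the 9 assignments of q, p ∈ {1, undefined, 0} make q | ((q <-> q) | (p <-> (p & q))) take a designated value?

4

Designated under: (q=1, p=1); (q=1, p=0); (q=0, p=1); (q=0, p=0).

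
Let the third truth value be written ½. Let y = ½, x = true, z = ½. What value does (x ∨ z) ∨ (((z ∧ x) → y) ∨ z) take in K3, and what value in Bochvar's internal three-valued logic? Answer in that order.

true; ½

In K3: x ∨ z = true ∨ ½ = true
z ∧ x = ½ ∧ true = ½
(z ∧ x) → y = ½ → ½ = ½  [¬½ ∨ ½]
((z ∧ x) → y) ∨ z = ½ ∨ ½ = ½
(x ∨ z) ∨ (((z ∧ x) → y) ∨ z) = true ∨ ½ = true
In Bochvar's internal three-valued logic: x ∨ z = true ∨ ½ = ½
z ∧ x = ½ ∧ true = ½
(z ∧ x) → y = ½ → ½ = ½  [any arg is the third value ⇒ result is the third value]
((z ∧ x) → y) ∨ z = ½ ∨ ½ = ½
(x ∨ z) ∨ (((z ∧ x) → y) ∨ z) = ½ ∨ ½ = ½
They differ because K3 and Bochvar's internal three-valued logic treat ½ differently under the binary connectives.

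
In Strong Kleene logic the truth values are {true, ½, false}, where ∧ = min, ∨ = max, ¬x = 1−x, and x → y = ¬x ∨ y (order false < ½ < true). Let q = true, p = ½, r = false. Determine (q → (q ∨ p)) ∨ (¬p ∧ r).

true

q ∨ p = true ∨ ½ = true
q → (q ∨ p) = true → true = true
¬p = ¬½ = ½
¬p ∧ r = ½ ∧ false = false
(q → (q ∨ p)) ∨ (¬p ∧ r) = true ∨ false = true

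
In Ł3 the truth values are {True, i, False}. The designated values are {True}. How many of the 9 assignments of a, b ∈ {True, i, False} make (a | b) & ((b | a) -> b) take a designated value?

Designated under: (a=True, b=True); (a=i, b=True); (a=False, b=True).

3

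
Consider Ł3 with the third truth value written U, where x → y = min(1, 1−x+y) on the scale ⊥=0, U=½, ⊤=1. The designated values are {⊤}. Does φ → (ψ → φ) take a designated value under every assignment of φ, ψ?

Every assignment of φ, ψ over {⊤, U, ⊥} gives a value in {⊤}.
In particular, with φ=U, ψ=U: φ → (ψ → φ) = ⊤.

Yes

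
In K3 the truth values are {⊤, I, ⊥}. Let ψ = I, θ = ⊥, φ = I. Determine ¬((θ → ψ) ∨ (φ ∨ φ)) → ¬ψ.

θ → ψ = ⊥ → I = ⊤
φ ∨ φ = I ∨ I = I
(θ → ψ) ∨ (φ ∨ φ) = ⊤ ∨ I = ⊤
¬((θ → ψ) ∨ (φ ∨ φ)) = ¬⊤ = ⊥
¬ψ = ¬I = I
¬((θ → ψ) ∨ (φ ∨ φ)) → ¬ψ = ⊥ → I = ⊤

⊤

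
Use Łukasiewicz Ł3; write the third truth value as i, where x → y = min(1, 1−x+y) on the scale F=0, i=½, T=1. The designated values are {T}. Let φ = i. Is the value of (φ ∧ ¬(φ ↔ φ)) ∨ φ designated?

φ ↔ φ = i ↔ i = T
¬(φ ↔ φ) = ¬T = F
φ ∧ ¬(φ ↔ φ) = i ∧ F = F
(φ ∧ ¬(φ ↔ φ)) ∨ φ = F ∨ i = i
i ∉ {T}.

No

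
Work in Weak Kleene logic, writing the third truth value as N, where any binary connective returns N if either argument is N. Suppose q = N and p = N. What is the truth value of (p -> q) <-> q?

N

p -> q = N -> N = N  [any arg is the third value ⇒ result is the third value]
(p -> q) <-> q = N <-> N = N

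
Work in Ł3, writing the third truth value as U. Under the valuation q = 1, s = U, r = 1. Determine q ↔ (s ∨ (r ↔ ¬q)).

¬q = ¬1 = 0
r ↔ ¬q = 1 ↔ 0 = 0
s ∨ (r ↔ ¬q) = U ∨ 0 = U
q ↔ (s ∨ (r ↔ ¬q)) = 1 ↔ U = U

U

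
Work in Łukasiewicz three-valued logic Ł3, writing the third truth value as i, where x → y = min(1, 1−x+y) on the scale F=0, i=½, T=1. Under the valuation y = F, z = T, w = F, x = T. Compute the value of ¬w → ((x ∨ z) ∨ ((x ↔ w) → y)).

T

¬w = ¬F = T
x ∨ z = T ∨ T = T
x ↔ w = T ↔ F = F
(x ↔ w) → y = F → F = T
(x ∨ z) ∨ ((x ↔ w) → y) = T ∨ T = T
¬w → ((x ∨ z) ∨ ((x ↔ w) → y)) = T → T = T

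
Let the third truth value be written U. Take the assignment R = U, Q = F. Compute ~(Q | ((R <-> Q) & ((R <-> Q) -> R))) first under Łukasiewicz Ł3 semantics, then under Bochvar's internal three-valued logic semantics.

U; U

In Łukasiewicz Ł3: R <-> Q = U <-> F = U  [1 − |½−0|]
R <-> Q = U <-> F = U
(R <-> Q) -> R = U -> U = T
(R <-> Q) & ((R <-> Q) -> R) = U & T = U
Q | ((R <-> Q) & ((R <-> Q) -> R)) = F | U = U
~(Q | ((R <-> Q) & ((R <-> Q) -> R))) = ~U = U
In Bochvar's internal three-valued logic: R <-> Q = U <-> F = U
R <-> Q = U <-> F = U
(R <-> Q) -> R = U -> U = U  [any arg is the third value ⇒ result is the third value]
(R <-> Q) & ((R <-> Q) -> R) = U & U = U
Q | ((R <-> Q) & ((R <-> Q) -> R)) = F | U = U
~(Q | ((R <-> Q) & ((R <-> Q) -> R))) = ~U = U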